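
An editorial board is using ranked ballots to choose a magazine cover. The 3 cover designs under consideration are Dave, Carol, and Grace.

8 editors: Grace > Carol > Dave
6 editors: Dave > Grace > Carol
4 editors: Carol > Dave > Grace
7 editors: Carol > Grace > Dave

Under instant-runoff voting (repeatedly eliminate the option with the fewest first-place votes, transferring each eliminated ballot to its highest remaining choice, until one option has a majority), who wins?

Round 1: Carol 11, Grace 8, Dave 6. Dave has the fewest and is eliminated.
Round 2: Grace 14, Carol 11. Grace has a majority.

Grace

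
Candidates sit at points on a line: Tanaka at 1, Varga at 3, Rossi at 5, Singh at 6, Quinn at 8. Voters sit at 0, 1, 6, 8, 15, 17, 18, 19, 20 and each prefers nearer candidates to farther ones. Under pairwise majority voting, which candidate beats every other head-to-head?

With single-peaked preferences on a line, the Condorcet winner is the candidate closest to the median voter.
The median voter (position 15) is closest to Quinn at 8.
Check: Quinn vs Singh — voters closer to Quinn: 6 of 9.

Quinn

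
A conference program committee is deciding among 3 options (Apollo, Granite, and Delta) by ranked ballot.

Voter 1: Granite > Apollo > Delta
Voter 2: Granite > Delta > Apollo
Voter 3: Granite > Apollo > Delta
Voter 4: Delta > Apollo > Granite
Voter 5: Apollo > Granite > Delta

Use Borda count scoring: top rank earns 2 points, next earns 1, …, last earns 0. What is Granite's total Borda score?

Borda scores:
  Apollo: 1 + 0 + 1 + 1 + 2 = 5
  Granite: 2 + 2 + 2 + 0 + 1 = 7
  Delta: 0 + 1 + 0 + 2 + 0 = 3

7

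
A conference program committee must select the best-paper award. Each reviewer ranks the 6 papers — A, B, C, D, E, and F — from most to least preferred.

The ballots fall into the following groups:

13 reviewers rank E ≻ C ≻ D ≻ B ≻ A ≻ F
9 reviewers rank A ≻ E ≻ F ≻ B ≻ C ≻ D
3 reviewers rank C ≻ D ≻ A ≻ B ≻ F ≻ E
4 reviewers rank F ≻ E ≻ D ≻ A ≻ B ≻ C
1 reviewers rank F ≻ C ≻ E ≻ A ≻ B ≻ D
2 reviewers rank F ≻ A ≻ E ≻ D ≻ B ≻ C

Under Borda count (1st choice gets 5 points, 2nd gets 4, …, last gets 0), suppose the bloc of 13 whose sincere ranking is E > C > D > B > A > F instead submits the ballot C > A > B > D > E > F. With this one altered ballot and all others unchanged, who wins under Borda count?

A

Borda totals with the altered ballot: A 124, B 70, C 93, D 54, E 74, F 65.
The switch changes the winner from E to A.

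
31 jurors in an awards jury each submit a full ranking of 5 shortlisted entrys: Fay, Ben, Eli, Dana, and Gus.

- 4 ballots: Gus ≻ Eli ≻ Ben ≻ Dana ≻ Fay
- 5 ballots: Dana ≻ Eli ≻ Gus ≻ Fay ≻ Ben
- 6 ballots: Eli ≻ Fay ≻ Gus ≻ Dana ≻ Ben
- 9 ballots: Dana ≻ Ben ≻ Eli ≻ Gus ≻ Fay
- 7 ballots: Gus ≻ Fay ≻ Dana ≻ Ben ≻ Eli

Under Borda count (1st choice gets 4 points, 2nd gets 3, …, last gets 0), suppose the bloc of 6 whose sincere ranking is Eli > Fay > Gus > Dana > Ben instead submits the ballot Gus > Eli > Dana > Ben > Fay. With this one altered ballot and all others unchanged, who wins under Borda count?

Gus

Borda totals with the altered ballot: Fay 26, Ben 48, Eli 63, Dana 86, Gus 87.
The switch changes the winner from Dana to Gus.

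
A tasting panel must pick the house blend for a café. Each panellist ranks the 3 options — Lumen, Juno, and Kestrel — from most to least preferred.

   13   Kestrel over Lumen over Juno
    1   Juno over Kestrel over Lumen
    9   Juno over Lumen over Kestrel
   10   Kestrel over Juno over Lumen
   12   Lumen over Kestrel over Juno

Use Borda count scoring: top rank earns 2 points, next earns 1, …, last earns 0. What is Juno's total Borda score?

Borda scores:
  Lumen: 13·1 + 0 + 9·1 + 10·0 + 12·2 = 46
  Juno: 13·0 + 2 + 9·2 + 10·1 + 12·0 = 30
  Kestrel: 13·2 + 1 + 9·0 + 10·2 + 12·1 = 59

30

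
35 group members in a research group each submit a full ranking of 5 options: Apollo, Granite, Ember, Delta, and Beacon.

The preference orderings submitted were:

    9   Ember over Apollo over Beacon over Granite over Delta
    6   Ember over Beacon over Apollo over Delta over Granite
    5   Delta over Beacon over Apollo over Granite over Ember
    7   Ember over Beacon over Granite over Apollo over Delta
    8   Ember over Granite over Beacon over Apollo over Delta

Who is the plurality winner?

First-place vote totals:
  Apollo: 0
  Granite: 0
  Ember: 30
  Delta: 5
  Beacon: 0
Ember has the most first-place votes.

Ember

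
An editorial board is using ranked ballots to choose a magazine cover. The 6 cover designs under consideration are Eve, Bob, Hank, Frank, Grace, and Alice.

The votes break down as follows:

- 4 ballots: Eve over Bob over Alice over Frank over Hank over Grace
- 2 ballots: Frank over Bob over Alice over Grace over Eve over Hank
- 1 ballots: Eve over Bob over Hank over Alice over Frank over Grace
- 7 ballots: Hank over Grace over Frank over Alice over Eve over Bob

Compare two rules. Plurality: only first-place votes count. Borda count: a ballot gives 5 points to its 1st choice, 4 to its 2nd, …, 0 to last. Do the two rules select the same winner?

Plurality first-place counts: Eve 5, Bob 0, Hank 7, Frank 2, Grace 0, Alice 0 → Hank.
Borda totals: Eve 34, Bob 28, Hank 42, Frank 40, Grace 32, Alice 34 → Hank.
The two rules agree on Hank.

Yes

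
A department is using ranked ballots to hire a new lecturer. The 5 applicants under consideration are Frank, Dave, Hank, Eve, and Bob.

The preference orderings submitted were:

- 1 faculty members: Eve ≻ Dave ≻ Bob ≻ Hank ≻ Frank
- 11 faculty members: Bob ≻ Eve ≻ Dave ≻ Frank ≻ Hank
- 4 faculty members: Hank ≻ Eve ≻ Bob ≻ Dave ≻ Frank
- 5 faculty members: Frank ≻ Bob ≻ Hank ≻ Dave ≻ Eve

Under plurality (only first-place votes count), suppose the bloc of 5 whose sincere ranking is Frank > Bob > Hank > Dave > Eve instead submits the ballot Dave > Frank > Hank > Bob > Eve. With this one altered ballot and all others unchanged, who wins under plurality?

First-place totals with the altered ballot: Frank 0, Dave 5, Hank 4, Eve 1, Bob 11.
The winner is unchanged: still Bob.

Bob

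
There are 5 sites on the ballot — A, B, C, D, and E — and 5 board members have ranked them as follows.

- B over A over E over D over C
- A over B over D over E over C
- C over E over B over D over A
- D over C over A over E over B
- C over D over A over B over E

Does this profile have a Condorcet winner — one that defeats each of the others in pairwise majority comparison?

No

Head-to-head results (5 voters total):
A vs B: A wins 3–2.
A vs C: C wins 3–2.
A vs D: D wins 3–2.
A vs E: A wins 4–1.
B vs C: C wins 3–2.
B vs D: B wins 3–2.
B vs E: B wins 3–2.
C vs D: D wins 3–2.
C vs E: C wins 3–2.
D vs E: D wins 3–2.
No candidate beats all others: A beats B beats D beats A, a majority cycle.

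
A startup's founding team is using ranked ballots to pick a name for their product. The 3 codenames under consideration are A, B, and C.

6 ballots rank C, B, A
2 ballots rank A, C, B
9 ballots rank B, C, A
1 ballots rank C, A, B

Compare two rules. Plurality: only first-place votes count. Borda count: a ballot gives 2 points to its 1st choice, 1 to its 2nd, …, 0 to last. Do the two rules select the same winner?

Plurality first-place counts: A 2, B 9, C 7 → B.
Borda totals: A 5, B 24, C 25 → C.
The two rules disagree: plurality picks B, Borda picks C.

No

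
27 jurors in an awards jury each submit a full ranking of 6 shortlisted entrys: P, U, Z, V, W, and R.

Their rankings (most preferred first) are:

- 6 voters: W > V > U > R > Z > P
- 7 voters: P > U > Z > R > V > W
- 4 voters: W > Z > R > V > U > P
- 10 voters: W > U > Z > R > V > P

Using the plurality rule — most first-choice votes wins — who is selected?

W

First-place vote totals:
  P: 7
  U: 0
  Z: 0
  V: 0
  W: 20
  R: 0
W has the most first-place votes.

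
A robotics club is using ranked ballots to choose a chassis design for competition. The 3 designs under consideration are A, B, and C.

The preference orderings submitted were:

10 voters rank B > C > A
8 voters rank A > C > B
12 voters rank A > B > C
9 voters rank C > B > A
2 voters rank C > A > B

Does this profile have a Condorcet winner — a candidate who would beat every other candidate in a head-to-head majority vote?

Head-to-head results (41 voters total):
A vs B: A wins 22–19.
A vs C: C wins 21–20.
B vs C: B wins 22–19.
No candidate beats all others: A beats B beats C beats A, a majority cycle.

No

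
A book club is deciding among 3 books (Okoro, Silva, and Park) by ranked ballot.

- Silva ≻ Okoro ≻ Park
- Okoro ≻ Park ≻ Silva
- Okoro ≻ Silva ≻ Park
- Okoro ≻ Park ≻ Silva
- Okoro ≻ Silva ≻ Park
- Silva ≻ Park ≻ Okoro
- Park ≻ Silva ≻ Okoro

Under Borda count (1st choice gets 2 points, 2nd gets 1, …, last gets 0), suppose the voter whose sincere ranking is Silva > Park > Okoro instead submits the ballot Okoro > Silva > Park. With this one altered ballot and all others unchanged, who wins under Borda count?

Borda totals with the altered ballot: Okoro 11, Silva 6, Park 4.
The winner is unchanged: still Okoro.

Okoro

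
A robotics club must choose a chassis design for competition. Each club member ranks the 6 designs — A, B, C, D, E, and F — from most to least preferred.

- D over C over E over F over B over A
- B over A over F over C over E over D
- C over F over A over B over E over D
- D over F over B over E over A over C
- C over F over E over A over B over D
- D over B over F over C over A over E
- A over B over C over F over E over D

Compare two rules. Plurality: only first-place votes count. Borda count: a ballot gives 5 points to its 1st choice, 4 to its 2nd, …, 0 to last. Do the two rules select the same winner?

Plurality first-place counts: A 1, B 1, C 2, D 3, E 0, F 0 → D.
Borda totals: A 16, B 20, C 21, D 15, E 11, F 22 → F.
The two rules disagree: plurality picks D, Borda picks F.

No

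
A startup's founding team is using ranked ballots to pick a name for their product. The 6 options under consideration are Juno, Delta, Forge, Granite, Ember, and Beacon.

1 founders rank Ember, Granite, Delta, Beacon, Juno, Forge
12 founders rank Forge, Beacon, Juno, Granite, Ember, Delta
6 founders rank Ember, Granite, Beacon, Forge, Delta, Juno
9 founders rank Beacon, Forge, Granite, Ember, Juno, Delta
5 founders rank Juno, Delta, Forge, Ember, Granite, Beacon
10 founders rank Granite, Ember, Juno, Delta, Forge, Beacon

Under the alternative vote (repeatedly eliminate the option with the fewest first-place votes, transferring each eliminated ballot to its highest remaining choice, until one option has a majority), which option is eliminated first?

Delta

Round 1: Forge 12, Granite 10, Beacon 9, Ember 7, Juno 5, Delta 0. Delta has the fewest and is eliminated.
Round 2: Forge 12, Granite 10, Beacon 9, Ember 7, Juno 5. Juno has the fewest and is eliminated.
Round 3: Forge 17, Granite 10, Beacon 9, Ember 7. Ember has the fewest and is eliminated.
Round 4: Forge 17, Granite 17, Beacon 9. Beacon has the fewest and is eliminated.
Round 5: Forge 26, Granite 17. Forge has a majority.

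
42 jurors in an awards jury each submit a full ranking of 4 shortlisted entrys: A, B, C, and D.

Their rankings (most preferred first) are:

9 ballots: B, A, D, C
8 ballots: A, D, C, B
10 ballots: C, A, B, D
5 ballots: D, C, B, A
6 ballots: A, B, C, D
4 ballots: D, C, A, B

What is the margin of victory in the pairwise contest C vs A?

4

Ballots ranking C above A: 10+5+4 = 19.
Ballots ranking A above C: 9+8+6 = 23.
A wins 23–19, a margin of 4.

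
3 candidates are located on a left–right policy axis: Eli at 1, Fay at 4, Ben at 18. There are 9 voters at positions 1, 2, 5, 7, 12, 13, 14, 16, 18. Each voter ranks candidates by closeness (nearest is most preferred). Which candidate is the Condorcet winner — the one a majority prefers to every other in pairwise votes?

Ben

With single-peaked preferences on a line, the Condorcet winner is the candidate closest to the median voter.
The median voter (position 12) is closest to Ben at 18.
Check: Ben vs Eli — voters closer to Ben: 5 of 9.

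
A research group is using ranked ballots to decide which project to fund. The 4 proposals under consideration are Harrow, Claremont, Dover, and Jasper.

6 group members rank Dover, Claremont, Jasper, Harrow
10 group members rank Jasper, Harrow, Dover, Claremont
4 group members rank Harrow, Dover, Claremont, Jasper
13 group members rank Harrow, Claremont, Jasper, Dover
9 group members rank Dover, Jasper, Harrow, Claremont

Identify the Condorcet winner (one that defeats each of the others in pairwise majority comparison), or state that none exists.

There is no Condorcet winner

Head-to-head results (42 voters total):
Harrow vs Claremont: Harrow wins 36–6.
Harrow vs Dover: Harrow wins 27–15.
Harrow vs Jasper: Jasper wins 25–17.
Claremont vs Dover: Dover wins 29–13.
Claremont vs Jasper: Claremont wins 23–19.
Dover vs Jasper: Jasper wins 23–19.
No candidate beats all others: Harrow beats Claremont beats Jasper beats Harrow, a majority cycle.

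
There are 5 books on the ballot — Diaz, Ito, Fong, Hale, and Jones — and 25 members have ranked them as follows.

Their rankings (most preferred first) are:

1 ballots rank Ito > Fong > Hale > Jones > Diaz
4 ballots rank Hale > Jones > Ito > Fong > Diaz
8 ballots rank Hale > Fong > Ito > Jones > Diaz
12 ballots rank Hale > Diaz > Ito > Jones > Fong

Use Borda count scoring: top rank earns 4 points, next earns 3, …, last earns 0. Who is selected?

Borda scores:
  Diaz: 0 + 4·0 + 8·0 + 12·3 = 36
  Ito: 4 + 4·2 + 8·2 + 12·2 = 52
  Fong: 3 + 4·1 + 8·3 + 12·0 = 31
  Hale: 2 + 4·4 + 8·4 + 12·4 = 98
  Jones: 1 + 4·3 + 8·1 + 12·1 = 33
Hale has the highest total.

Hale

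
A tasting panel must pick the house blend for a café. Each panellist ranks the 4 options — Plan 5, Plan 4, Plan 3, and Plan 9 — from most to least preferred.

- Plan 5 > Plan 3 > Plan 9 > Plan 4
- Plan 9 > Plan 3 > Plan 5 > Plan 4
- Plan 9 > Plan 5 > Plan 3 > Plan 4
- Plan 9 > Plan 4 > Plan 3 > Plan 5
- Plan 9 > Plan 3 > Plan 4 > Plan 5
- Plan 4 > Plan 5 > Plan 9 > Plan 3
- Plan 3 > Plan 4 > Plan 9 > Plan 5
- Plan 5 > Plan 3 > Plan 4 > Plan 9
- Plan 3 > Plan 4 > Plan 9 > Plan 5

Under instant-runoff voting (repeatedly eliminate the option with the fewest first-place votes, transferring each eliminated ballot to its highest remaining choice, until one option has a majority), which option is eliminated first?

Plan 4

Round 1: Plan 9 4, Plan 5 2, Plan 3 2, Plan 4 1. Plan 4 has the fewest and is eliminated.
Round 2: Plan 9 4, Plan 5 3, Plan 3 2. Plan 3 has the fewest and is eliminated.
Round 3: Plan 9 6, Plan 5 3. Plan 9 has a majority.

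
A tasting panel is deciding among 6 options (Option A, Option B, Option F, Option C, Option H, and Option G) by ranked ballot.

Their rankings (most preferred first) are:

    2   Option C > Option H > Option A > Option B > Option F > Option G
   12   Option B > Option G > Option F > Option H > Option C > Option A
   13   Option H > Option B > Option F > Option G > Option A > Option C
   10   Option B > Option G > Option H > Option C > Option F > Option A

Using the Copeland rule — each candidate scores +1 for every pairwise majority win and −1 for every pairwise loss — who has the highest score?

Option B

Pairwise results:
  Option A vs Option B: Option B wins 35–2.
  Option A vs Option F: Option F wins 35–2.
  Option A vs Option C: Option C wins 24–13.
  Option A vs Option H: Option H wins 37–0.
  Option A vs Option G: Option G wins 35–2.
  Option B vs Option F: Option B wins 37–0.
  Option B vs Option C: Option B wins 35–2.
  Option B vs Option H: Option B wins 22–15.
  Option B vs Option G: Option B wins 37–0.
  Option F vs Option C: Option F wins 25–12.
  Option F vs Option H: Option H wins 25–12.
  Option F vs Option G: Option G wins 22–15.
  Option C vs Option H: Option H wins 35–2.
  Option C vs Option G: Option G wins 35–2.
  Option H vs Option G: Option G wins 22–15.
Copeland scores (wins − losses):
  Option A: 0 − 5 = -5
  Option B: 5 − 0 = 5
  Option F: 2 − 3 = -1
  Option C: 1 − 4 = -3
  Option H: 3 − 2 = 1
  Option G: 4 − 1 = 3
Option B has the best Copeland score.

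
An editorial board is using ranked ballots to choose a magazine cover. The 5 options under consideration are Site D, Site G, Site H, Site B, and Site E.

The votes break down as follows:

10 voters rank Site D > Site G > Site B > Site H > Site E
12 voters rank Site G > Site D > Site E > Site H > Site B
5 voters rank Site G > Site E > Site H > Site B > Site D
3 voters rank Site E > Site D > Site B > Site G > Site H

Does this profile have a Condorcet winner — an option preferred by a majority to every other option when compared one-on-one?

Head-to-head results (30 voters total):
Site D vs Site G: Site G wins 17–13.
Site D vs Site H: Site D wins 25–5.
Site D vs Site B: Site D wins 25–5.
Site D vs Site E: Site D wins 22–8.
Site G vs Site H: Site G wins 30–0.
Site G vs Site B: Site G wins 27–3.
Site G vs Site E: Site G wins 27–3.
Site H vs Site B: Site H wins 17–13.
Site H vs Site E: Site E wins 20–10.
Site B vs Site E: Site E wins 20–10.
Site G beats each rival — Site D (17–13), Site H (30–0), Site B (27–3), Site E (27–3) — so Site G is the Condorcet winner.

Yes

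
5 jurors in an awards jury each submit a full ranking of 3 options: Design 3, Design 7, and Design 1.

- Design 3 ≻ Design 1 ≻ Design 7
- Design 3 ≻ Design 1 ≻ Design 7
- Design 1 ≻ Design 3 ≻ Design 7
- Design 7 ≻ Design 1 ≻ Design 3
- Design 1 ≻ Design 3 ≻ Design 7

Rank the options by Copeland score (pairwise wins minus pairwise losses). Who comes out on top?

Design 1

Pairwise results:
  Design 3 vs Design 7: Design 3 wins 4–1.
  Design 3 vs Design 1: Design 1 wins 3–2.
  Design 7 vs Design 1: Design 1 wins 4–1.
Copeland scores (wins − losses):
  Design 3: 1 − 1 = 0
  Design 7: 0 − 2 = -2
  Design 1: 2 − 0 = 2
Design 1 has the best Copeland score.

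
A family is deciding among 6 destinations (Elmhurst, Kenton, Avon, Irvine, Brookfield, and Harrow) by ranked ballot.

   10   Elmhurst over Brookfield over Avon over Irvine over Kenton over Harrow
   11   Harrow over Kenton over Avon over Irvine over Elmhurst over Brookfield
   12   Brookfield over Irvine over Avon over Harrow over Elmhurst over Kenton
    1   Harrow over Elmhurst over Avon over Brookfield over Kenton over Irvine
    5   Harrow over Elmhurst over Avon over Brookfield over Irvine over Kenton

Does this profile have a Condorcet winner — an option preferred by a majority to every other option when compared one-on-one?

Head-to-head results (39 voters total):
Elmhurst vs Kenton: Elmhurst wins 28–11.
Elmhurst vs Avon: Avon wins 23–16.
Elmhurst vs Irvine: Irvine wins 23–16.
Elmhurst vs Brookfield: Elmhurst wins 27–12.
Elmhurst vs Harrow: Harrow wins 29–10.
Kenton vs Avon: Avon wins 28–11.
Kenton vs Irvine: Irvine wins 27–12.
Kenton vs Brookfield: Brookfield wins 28–11.
Kenton vs Harrow: Harrow wins 29–10.
Avon vs Irvine: Avon wins 27–12.
Avon vs Brookfield: Brookfield wins 22–17.
Avon vs Harrow: Avon wins 22–17.
Irvine vs Brookfield: Brookfield wins 28–11.
Irvine vs Harrow: Irvine wins 22–17.
Brookfield vs Harrow: Brookfield wins 22–17.
No candidate beats all others: Elmhurst beats Brookfield beats Avon beats Elmhurst, a majority cycle.

No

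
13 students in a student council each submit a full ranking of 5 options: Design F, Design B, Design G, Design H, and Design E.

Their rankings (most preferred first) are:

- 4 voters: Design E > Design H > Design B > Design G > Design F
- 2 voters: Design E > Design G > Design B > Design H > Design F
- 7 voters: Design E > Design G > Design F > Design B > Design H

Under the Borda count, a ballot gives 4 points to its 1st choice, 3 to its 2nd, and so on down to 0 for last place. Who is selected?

Design E

Borda scores:
  Design F: 4·0 + 2·0 + 7·2 = 14
  Design B: 4·2 + 2·2 + 7·1 = 19
  Design G: 4·1 + 2·3 + 7·3 = 31
  Design H: 4·3 + 2·1 + 7·0 = 14
  Design E: 4·4 + 2·4 + 7·4 = 52
Design E has the highest total.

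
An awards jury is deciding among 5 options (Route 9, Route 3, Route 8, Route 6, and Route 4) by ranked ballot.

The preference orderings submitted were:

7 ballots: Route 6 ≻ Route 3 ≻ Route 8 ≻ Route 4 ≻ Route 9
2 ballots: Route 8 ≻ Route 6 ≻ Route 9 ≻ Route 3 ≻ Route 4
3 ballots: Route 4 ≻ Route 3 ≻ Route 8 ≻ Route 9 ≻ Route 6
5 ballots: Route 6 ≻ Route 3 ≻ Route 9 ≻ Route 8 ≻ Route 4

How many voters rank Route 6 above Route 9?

14

Ballots ranking Route 6 above Route 9: 7+2+5 = 14.
Ballots ranking Route 9 above Route 6: 3.
So 14 of 17 voters prefer Route 6 to Route 9.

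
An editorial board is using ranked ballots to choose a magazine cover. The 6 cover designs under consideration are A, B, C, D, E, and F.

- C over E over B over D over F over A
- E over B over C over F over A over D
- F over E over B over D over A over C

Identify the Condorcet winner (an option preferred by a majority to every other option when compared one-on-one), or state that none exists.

Head-to-head results (3 voters total):
A vs B: B wins 3–0.
A vs C: C wins 2–1.
A vs D: D wins 2–1.
A vs E: E wins 3–0.
A vs F: F wins 3–0.
B vs C: B wins 2–1.
B vs D: B wins 3–0.
B vs E: E wins 3–0.
B vs F: B wins 2–1.
C vs D: C wins 2–1.
C vs E: E wins 2–1.
C vs F: C wins 2–1.
D vs E: E wins 3–0.
D vs F: F wins 2–1.
E vs F: E wins 2–1.
E beats each rival — A (3–0), B (3–0), C (2–1), D (3–0), F (2–1) — so E is the Condorcet winner.

E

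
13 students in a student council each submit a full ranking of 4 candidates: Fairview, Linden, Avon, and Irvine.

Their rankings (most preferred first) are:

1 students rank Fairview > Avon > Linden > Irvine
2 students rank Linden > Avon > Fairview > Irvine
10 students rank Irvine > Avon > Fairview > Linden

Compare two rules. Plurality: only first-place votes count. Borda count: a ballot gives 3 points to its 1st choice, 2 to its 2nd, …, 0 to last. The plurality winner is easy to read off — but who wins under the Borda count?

Irvine

Plurality first-place counts: Fairview 1, Linden 2, Avon 0, Irvine 10 → Irvine.
Borda totals: Fairview 15, Linden 7, Avon 26, Irvine 30 → Irvine.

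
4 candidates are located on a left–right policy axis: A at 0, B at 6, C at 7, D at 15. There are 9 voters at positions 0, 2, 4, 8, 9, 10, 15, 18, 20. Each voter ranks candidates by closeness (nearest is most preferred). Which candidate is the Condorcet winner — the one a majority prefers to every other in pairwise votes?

With single-peaked preferences on a line, the Condorcet winner is the candidate closest to the median voter.
The median voter (position 9) is closest to C at 7.
Check: C vs B — voters closer to C: 6 of 9.

C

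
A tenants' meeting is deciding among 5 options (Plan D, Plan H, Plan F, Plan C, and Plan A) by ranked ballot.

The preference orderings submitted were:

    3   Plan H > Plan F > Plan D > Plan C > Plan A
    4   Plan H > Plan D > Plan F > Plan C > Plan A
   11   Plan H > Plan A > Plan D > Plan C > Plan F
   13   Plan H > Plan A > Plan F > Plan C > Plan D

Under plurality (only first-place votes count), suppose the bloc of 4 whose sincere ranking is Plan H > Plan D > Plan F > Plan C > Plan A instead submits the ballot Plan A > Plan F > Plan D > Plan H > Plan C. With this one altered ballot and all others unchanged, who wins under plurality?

Plan H

First-place totals with the altered ballot: Plan D 0, Plan H 27, Plan F 0, Plan C 0, Plan A 4.
The winner is unchanged: still Plan H.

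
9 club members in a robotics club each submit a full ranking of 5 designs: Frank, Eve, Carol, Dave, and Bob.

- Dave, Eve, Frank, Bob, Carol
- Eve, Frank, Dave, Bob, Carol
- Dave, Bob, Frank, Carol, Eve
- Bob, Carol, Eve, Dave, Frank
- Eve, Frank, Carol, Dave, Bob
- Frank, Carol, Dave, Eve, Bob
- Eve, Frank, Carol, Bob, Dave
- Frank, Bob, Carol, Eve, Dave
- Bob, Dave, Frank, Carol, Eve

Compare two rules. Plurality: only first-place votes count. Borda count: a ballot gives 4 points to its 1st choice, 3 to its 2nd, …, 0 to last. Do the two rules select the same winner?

No

Plurality first-place counts: Frank 2, Eve 3, Carol 0, Dave 2, Bob 2 → Eve.
Borda totals: Frank 23, Eve 19, Carol 14, Dave 17, Bob 17 → Frank.
The two rules disagree: plurality picks Eve, Borda picks Frank.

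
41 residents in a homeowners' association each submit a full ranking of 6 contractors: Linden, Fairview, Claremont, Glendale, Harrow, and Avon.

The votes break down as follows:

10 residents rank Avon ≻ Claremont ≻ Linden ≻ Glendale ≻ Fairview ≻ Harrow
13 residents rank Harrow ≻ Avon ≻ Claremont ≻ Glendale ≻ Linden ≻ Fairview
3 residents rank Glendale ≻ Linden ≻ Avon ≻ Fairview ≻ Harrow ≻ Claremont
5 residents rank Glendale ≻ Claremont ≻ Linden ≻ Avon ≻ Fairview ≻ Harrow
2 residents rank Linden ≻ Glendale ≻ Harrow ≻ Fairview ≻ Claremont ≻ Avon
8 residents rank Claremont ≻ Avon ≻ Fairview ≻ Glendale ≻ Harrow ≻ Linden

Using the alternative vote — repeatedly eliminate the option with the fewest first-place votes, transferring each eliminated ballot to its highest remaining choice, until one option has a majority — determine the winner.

Avon

Round 1: Harrow 13, Avon 10, Claremont 8, Glendale 8, Linden 2, Fairview 0. Fairview has the fewest and is eliminated.
Round 2: Harrow 13, Avon 10, Claremont 8, Glendale 8, Linden 2. Linden has the fewest and is eliminated.
Round 3: Harrow 13, Glendale 10, Avon 10, Claremont 8. Claremont has the fewest and is eliminated.
Round 4: Avon 18, Harrow 13, Glendale 10. Glendale has the fewest and is eliminated.
Round 5: Avon 26, Harrow 15. Avon has a majority.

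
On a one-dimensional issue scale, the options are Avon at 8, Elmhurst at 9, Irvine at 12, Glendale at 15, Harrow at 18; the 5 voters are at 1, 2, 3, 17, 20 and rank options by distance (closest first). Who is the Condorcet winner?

With single-peaked preferences on a line, the Condorcet winner is the candidate closest to the median voter.
The median voter (position 3) is closest to Avon at 8.
Check: Avon vs Irvine — voters closer to Avon: 3 of 5.

Avon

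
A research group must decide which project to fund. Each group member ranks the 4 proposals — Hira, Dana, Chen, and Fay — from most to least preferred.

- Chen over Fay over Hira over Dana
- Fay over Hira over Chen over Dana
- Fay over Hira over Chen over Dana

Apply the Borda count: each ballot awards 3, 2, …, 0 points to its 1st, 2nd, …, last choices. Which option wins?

Fay

Borda scores:
  Hira: 1 + 2 + 2 = 5
  Dana: 0 + 0 + 0 = 0
  Chen: 3 + 1 + 1 = 5
  Fay: 2 + 3 + 3 = 8
Fay has the highest total.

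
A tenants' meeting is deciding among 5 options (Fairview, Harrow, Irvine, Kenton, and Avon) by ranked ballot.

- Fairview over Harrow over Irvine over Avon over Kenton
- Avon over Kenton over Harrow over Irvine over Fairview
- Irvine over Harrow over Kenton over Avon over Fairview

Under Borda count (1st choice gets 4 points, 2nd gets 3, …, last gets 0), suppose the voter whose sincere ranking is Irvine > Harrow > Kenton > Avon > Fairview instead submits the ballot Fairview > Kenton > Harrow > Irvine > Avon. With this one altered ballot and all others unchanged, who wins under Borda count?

Fairview

Borda totals with the altered ballot: Fairview 8, Harrow 7, Irvine 4, Kenton 6, Avon 5.
The switch changes the winner from Harrow to Fairview.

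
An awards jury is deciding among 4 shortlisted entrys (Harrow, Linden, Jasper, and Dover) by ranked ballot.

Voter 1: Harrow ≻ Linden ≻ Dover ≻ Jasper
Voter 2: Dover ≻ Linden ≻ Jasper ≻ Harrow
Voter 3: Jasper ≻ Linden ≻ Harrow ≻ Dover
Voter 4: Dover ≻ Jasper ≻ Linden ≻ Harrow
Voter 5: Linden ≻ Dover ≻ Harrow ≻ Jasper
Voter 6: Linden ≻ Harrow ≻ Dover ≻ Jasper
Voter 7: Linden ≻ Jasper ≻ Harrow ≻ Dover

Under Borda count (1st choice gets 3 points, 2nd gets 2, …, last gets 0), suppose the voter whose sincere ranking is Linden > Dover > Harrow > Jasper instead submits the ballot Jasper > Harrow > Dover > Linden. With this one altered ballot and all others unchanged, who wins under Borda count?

Linden

Borda totals with the altered ballot: Harrow 9, Linden 13, Jasper 11, Dover 9.
The winner is unchanged: still Linden.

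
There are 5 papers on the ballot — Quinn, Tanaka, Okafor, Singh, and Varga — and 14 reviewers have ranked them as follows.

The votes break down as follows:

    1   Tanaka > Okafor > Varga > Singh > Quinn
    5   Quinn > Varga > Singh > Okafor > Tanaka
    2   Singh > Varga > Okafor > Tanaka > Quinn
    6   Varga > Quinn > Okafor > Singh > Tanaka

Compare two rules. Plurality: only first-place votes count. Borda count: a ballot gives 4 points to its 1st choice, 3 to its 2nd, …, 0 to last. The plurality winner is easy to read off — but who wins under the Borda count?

Varga

Plurality first-place counts: Quinn 5, Tanaka 1, Okafor 0, Singh 2, Varga 6 → Varga.
Borda totals: Quinn 38, Tanaka 6, Okafor 24, Singh 25, Varga 47 → Varga.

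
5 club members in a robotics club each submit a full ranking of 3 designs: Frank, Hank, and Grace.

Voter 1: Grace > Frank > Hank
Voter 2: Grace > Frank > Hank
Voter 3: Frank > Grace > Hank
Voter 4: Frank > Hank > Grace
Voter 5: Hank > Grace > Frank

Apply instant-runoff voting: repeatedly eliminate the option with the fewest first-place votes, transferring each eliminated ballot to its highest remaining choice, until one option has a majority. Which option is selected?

Grace

Round 1: Frank 2, Grace 2, Hank 1. Hank has the fewest and is eliminated.
Round 2: Grace 3, Frank 2. Grace has a majority.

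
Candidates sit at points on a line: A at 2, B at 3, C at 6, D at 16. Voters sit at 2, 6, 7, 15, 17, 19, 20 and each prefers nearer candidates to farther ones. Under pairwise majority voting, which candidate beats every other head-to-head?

D

With single-peaked preferences on a line, the Condorcet winner is the candidate closest to the median voter.
The median voter (position 15) is closest to D at 16.
Check: D vs C — voters closer to D: 4 of 7.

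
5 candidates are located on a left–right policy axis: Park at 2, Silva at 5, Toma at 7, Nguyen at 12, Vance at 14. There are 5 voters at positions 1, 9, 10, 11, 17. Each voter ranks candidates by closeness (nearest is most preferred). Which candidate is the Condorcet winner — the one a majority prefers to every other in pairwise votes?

With single-peaked preferences on a line, the Condorcet winner is the candidate closest to the median voter.
The median voter (position 10) is closest to Nguyen at 12.
Check: Nguyen vs Toma — voters closer to Nguyen: 3 of 5.

Nguyen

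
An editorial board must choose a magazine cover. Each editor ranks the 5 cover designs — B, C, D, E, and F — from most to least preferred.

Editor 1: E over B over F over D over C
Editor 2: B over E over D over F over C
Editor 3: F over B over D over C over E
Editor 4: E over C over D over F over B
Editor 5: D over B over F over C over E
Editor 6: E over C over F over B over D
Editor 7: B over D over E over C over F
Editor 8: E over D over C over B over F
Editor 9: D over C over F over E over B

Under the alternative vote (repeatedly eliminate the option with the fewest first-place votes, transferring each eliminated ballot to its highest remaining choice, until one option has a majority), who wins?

Round 1: E 4, B 2, D 2, F 1, C 0. C has the fewest and is eliminated.
Round 2: E 4, B 2, D 2, F 1. F has the fewest and is eliminated.
Round 3: E 4, B 3, D 2. D has the fewest and is eliminated.
Round 4: E 5, B 4. E has a majority.

E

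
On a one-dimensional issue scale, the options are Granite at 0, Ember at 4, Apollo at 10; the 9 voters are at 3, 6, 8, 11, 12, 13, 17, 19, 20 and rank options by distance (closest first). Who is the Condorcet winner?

Apollo

With single-peaked preferences on a line, the Condorcet winner is the candidate closest to the median voter.
The median voter (position 12) is closest to Apollo at 10.
Check: Apollo vs Granite — voters closer to Apollo: 8 of 9.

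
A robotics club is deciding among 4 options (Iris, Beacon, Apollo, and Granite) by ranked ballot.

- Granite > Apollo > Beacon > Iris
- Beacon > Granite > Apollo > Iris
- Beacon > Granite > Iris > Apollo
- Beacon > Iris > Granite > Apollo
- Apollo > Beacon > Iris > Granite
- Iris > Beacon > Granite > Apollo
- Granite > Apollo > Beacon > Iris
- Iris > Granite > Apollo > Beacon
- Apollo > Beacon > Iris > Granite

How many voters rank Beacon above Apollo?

4

Ballots ranking Beacon above Apollo: 4.
Ballots ranking Apollo above Beacon: 5.
So 4 of 9 voters prefer Beacon to Apollo.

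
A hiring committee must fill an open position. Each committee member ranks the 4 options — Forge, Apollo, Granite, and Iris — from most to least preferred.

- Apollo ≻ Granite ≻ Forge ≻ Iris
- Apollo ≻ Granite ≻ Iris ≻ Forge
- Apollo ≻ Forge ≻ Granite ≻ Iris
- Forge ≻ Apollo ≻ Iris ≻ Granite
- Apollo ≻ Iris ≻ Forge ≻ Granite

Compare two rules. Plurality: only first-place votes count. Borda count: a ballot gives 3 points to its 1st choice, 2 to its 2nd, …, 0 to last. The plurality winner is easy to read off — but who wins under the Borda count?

Apollo

Plurality first-place counts: Forge 1, Apollo 4, Granite 0, Iris 0 → Apollo.
Borda totals: Forge 7, Apollo 14, Granite 5, Iris 4 → Apollo.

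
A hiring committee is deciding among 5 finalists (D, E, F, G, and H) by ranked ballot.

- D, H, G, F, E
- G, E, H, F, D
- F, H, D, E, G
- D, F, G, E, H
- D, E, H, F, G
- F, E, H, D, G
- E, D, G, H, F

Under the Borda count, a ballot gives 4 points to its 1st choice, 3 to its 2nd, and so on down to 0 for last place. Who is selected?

D

Borda scores:
  D: 4 + 0 + 2 + 4 + 4 + 1 + 3 = 18
  E: 0 + 3 + 1 + 1 + 3 + 3 + 4 = 15
  F: 1 + 1 + 4 + 3 + 1 + 4 + 0 = 14
  G: 2 + 4 + 0 + 2 + 0 + 0 + 2 = 10
  H: 3 + 2 + 3 + 0 + 2 + 2 + 1 = 13
D has the highest total.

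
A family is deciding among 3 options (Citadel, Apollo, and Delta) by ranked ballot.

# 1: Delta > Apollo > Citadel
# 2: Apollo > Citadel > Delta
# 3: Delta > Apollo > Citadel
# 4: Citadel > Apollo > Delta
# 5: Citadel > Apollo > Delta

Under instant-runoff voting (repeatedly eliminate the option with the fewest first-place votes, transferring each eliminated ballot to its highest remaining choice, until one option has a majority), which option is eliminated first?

Apollo

Round 1: Citadel 2, Delta 2, Apollo 1. Apollo has the fewest and is eliminated.
Round 2: Citadel 3, Delta 2. Citadel has a majority.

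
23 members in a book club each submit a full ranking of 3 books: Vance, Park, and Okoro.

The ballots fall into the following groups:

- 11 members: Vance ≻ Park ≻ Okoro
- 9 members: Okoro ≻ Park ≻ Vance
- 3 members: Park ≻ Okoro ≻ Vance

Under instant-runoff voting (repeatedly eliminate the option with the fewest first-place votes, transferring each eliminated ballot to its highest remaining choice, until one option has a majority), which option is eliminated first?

Park

Round 1: Vance 11, Okoro 9, Park 3. Park has the fewest and is eliminated.
Round 2: Okoro 12, Vance 11. Okoro has a majority.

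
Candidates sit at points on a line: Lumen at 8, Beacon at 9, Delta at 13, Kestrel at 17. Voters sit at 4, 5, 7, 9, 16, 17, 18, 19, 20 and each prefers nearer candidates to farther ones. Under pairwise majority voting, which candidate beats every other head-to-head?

With single-peaked preferences on a line, the Condorcet winner is the candidate closest to the median voter.
The median voter (position 16) is closest to Kestrel at 17.
Check: Kestrel vs Delta — voters closer to Kestrel: 5 of 9.

Kestrel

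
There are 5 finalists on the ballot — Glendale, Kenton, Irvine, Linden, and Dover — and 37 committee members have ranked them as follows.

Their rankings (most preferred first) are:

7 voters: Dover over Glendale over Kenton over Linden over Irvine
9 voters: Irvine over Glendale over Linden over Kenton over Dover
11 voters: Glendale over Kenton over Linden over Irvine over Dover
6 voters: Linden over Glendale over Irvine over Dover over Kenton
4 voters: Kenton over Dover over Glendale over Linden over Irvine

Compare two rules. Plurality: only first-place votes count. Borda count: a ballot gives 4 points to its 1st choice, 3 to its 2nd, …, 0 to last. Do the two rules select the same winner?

Plurality first-place counts: Glendale 11, Kenton 4, Irvine 9, Linden 6, Dover 7 → Glendale.
Borda totals: Glendale 118, Kenton 72, Irvine 59, Linden 75, Dover 46 → Glendale.
The two rules agree on Glendale.

Yes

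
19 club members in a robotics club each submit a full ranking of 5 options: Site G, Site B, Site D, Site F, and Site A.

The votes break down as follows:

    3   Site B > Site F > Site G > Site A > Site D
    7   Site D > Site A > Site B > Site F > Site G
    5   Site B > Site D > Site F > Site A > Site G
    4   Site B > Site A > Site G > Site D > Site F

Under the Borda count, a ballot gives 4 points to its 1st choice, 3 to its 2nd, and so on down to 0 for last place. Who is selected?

Site B

Borda scores:
  Site G: 3·2 + 7·0 + 5·0 + 4·2 = 14
  Site B: 3·4 + 7·2 + 5·4 + 4·4 = 62
  Site D: 3·0 + 7·4 + 5·3 + 4·1 = 47
  Site F: 3·3 + 7·1 + 5·2 + 4·0 = 26
  Site A: 3·1 + 7·3 + 5·1 + 4·3 = 41
Site B has the highest total.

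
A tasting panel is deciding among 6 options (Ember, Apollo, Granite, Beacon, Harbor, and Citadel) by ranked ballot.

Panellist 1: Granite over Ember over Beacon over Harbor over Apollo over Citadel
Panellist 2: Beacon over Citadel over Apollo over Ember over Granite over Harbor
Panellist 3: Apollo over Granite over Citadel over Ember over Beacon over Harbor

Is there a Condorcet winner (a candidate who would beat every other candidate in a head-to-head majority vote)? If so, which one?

Head-to-head results (3 voters total):
Ember vs Apollo: Apollo wins 2–1.
Ember vs Granite: Granite wins 2–1.
Ember vs Beacon: Ember wins 2–1.
Ember vs Harbor: Ember wins 3–0.
Ember vs Citadel: Citadel wins 2–1.
Apollo vs Granite: Apollo wins 2–1.
Apollo vs Beacon: Beacon wins 2–1.
Apollo vs Harbor: Apollo wins 2–1.
Apollo vs Citadel: Apollo wins 2–1.
Granite vs Beacon: Granite wins 2–1.
Granite vs Harbor: Granite wins 3–0.
Granite vs Citadel: Granite wins 2–1.
Beacon vs Harbor: Beacon wins 3–0.
Beacon vs Citadel: Beacon wins 2–1.
Harbor vs Citadel: Citadel wins 2–1.
No candidate beats all others: Ember beats Beacon beats Apollo beats Ember, a majority cycle.

There is no Condorcet winner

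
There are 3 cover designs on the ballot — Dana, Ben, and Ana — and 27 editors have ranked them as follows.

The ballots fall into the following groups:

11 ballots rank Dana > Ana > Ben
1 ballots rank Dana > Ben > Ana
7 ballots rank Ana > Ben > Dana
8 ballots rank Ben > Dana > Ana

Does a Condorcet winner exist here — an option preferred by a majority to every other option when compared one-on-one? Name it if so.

Head-to-head results (27 voters total):
Dana vs Ben: Ben wins 15–12.
Dana vs Ana: Dana wins 20–7.
Ben vs Ana: Ana wins 18–9.
No candidate beats all others: Dana beats Ana beats Ben beats Dana, a majority cycle.

No Condorcet winner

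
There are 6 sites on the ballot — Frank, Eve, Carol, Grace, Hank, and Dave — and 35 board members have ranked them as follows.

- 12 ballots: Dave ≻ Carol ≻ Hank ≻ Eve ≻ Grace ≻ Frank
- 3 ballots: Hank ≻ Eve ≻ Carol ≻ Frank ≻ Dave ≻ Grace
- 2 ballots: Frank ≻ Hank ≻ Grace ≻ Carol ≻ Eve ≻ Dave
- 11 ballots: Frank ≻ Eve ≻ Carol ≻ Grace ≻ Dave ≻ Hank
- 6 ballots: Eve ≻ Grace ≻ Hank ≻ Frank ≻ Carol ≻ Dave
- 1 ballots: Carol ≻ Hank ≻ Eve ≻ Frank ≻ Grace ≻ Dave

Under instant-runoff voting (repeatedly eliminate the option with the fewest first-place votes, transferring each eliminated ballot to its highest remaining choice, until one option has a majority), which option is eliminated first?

Round 1: Frank 13, Dave 12, Eve 6, Hank 3, Carol 1, Grace 0. Grace has the fewest and is eliminated.
Round 2: Frank 13, Dave 12, Eve 6, Hank 3, Carol 1. Carol has the fewest and is eliminated.
Round 3: Frank 13, Dave 12, Eve 6, Hank 4. Hank has the fewest and is eliminated.
Round 4: Frank 13, Dave 12, Eve 10. Eve has the fewest and is eliminated.
Round 5: Frank 23, Dave 12. Frank has a majority.

Grace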